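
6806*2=13612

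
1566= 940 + 626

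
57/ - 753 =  -19/251=   - 0.08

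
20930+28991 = 49921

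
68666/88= 780 + 13/44 = 780.30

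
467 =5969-5502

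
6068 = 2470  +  3598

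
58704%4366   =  1946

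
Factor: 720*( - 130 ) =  - 2^5*3^2 *5^2*13^1 = - 93600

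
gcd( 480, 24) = 24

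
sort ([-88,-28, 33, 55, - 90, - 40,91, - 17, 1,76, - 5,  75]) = [-90, - 88 , - 40,  -  28,-17, - 5, 1, 33, 55, 75, 76 , 91]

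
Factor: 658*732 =2^3*3^1*7^1*47^1*61^1=481656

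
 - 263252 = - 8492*31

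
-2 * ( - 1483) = 2966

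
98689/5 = 98689/5 = 19737.80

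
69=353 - 284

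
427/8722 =61/1246 = 0.05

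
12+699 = 711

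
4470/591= 7 + 111/197  =  7.56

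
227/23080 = 227/23080 = 0.01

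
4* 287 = 1148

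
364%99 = 67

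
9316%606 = 226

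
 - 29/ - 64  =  29/64=0.45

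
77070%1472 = 526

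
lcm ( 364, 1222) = 17108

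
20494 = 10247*2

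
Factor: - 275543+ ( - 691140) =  - 966683 = - 43^1*22481^1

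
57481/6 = 57481/6 = 9580.17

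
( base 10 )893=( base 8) 1575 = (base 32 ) RT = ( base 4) 31331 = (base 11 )742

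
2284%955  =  374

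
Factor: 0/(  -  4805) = 0^1 = 0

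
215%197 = 18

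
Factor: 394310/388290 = 3^ ( - 1)*43^( - 1 )*131^1 = 131/129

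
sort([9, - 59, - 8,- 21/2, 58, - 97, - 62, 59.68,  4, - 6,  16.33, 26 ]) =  [ - 97, - 62,-59, - 21/2 , - 8, - 6, 4,  9,16.33,  26, 58, 59.68]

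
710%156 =86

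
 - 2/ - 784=1/392 = 0.00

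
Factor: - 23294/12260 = - 19/10  =  - 2^( - 1)*5^( - 1 )*19^1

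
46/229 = 46/229 = 0.20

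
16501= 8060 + 8441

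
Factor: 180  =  2^2*3^2*5^1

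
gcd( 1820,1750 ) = 70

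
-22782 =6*(- 3797)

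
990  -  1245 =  - 255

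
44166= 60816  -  16650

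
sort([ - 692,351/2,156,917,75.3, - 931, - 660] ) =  [- 931,-692,-660,  75.3, 156, 351/2, 917] 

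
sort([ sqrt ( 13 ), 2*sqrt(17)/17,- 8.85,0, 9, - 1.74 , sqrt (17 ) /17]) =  [ - 8.85 ,-1.74 , 0, sqrt ( 17)/17, 2*sqrt( 17)/17, sqrt( 13), 9 ] 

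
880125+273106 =1153231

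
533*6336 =3377088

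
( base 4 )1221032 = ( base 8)15116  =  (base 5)203414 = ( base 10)6734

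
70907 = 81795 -10888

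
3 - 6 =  - 3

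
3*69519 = 208557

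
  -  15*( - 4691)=70365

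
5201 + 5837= 11038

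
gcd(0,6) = 6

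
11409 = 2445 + 8964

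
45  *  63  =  2835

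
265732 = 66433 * 4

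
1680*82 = 137760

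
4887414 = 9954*491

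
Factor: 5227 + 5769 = 2^2*2749^1  =  10996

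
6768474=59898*113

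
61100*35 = 2138500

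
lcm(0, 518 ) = 0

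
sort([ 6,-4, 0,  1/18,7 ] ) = [ - 4, 0,  1/18, 6, 7] 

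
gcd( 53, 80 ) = 1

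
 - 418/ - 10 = 209/5 = 41.80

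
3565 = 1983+1582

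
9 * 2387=21483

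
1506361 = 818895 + 687466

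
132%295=132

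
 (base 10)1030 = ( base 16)406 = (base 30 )14A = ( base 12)71a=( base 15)48a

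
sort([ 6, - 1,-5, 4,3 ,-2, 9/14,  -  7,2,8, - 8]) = [ - 8, - 7, - 5, - 2,-1,9/14, 2,3,4 , 6,8 ] 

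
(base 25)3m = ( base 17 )5C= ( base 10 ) 97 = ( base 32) 31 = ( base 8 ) 141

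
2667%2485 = 182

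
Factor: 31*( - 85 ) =-5^1  *  17^1*31^1 = - 2635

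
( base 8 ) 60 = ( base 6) 120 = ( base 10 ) 48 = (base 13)39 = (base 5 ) 143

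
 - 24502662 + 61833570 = 37330908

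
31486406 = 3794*8299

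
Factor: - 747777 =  - 3^1*53^1 *4703^1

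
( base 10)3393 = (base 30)3n3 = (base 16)D41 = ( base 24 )5L9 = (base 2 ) 110101000001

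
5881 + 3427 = 9308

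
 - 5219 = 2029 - 7248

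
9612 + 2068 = 11680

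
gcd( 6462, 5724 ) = 18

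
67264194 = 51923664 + 15340530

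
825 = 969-144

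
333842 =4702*71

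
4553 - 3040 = 1513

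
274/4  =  68 + 1/2 = 68.50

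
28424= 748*38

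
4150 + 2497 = 6647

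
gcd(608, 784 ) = 16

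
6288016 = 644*9764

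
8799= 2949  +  5850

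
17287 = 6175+11112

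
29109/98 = 297+3/98 = 297.03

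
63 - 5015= -4952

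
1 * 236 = 236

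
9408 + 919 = 10327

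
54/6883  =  54/6883 = 0.01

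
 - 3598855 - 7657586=  -  11256441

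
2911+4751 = 7662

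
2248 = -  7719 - -9967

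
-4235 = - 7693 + 3458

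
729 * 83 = 60507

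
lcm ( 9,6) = 18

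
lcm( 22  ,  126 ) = 1386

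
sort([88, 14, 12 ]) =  [ 12, 14, 88 ] 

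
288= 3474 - 3186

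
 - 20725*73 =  - 1512925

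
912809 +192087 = 1104896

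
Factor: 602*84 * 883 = 44651544 = 2^3  *  3^1 * 7^2*43^1 * 883^1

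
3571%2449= 1122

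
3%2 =1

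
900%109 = 28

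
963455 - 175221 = 788234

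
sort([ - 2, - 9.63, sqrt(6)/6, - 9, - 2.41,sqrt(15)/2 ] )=[ - 9.63, - 9, - 2.41, - 2,sqrt(6)/6, sqrt( 15 ) /2]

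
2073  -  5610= - 3537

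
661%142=93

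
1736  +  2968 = 4704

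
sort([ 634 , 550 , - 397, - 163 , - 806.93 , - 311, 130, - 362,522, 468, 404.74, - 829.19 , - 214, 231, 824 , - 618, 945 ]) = [-829.19  , - 806.93,-618 , - 397, - 362, - 311 , - 214, - 163,130 , 231, 404.74 , 468, 522 , 550, 634, 824,945 ]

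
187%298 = 187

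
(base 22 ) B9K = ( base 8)12646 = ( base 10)5542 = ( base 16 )15a6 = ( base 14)203C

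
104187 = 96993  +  7194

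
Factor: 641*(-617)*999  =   - 3^3*37^1 *617^1 * 641^1  =  - 395101503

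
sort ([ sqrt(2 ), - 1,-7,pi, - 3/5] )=[ - 7,- 1, - 3/5,  sqrt( 2 ),pi ]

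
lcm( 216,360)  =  1080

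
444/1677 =148/559=0.26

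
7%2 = 1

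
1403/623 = 2 + 157/623 = 2.25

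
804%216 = 156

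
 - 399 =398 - 797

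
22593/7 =22593/7 = 3227.57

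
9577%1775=702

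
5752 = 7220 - 1468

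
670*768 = 514560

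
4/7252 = 1/1813= 0.00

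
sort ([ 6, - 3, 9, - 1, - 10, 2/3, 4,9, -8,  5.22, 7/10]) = [ - 10, - 8, - 3,  -  1 , 2/3, 7/10,  4, 5.22, 6, 9, 9]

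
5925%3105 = 2820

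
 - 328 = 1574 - 1902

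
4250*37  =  157250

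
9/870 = 3/290 = 0.01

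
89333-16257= 73076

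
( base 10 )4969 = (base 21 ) B5D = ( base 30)5FJ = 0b1001101101001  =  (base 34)4A5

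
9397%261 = 1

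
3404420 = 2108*1615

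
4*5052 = 20208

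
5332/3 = 5332/3 = 1777.33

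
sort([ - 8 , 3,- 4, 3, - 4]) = [ - 8,  -  4, - 4, 3 , 3] 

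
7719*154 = 1188726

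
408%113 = 69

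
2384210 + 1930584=4314794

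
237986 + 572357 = 810343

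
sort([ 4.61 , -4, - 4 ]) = [ - 4,- 4, 4.61 ] 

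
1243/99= 12 + 5/9 = 12.56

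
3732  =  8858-5126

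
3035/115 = 607/23 = 26.39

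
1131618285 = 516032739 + 615585546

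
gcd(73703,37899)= 1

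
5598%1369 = 122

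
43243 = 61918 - 18675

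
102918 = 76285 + 26633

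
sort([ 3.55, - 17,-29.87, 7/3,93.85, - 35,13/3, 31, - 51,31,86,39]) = [ - 51, - 35, - 29.87,- 17,7/3,3.55,  13/3,31 , 31 , 39,86,93.85]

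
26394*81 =2137914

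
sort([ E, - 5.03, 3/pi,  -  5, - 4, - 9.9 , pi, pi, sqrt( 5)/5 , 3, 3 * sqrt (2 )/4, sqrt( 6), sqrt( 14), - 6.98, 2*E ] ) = [-9.9, - 6.98, - 5.03 , - 5,-4, sqrt( 5)/5,  3/pi,3 * sqrt( 2 )/4, sqrt(6),E,3, pi,pi, sqrt(14 ), 2 * E]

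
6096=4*1524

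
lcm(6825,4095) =20475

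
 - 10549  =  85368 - 95917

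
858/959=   858/959 = 0.89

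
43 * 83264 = 3580352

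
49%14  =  7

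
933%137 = 111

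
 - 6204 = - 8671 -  - 2467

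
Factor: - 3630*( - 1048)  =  2^4 * 3^1*5^1*11^2 * 131^1=3804240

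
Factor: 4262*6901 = 29412062 = 2^1*67^1*103^1*2131^1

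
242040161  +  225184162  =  467224323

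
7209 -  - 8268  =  15477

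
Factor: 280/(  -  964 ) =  - 2^1*5^1* 7^1 * 241^( - 1 )=-70/241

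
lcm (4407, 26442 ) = 26442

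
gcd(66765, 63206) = 1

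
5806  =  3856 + 1950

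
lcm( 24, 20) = 120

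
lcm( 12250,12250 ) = 12250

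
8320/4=2080 = 2080.00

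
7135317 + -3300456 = 3834861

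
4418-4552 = - 134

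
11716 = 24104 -12388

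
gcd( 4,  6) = 2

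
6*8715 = 52290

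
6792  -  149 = 6643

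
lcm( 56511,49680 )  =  4520880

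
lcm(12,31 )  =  372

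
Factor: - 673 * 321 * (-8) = 2^3*3^1 * 107^1*673^1= 1728264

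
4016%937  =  268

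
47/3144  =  47/3144 = 0.01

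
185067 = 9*20563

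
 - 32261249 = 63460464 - 95721713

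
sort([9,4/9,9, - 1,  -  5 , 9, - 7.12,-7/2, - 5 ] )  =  [-7.12, - 5, - 5, - 7/2, - 1, 4/9,9,9,9 ] 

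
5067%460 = 7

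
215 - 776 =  - 561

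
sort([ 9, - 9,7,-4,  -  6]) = [ - 9, - 6,-4,7,9 ] 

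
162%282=162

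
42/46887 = 14/15629=   0.00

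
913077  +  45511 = 958588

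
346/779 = 346/779= 0.44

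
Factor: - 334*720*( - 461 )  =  2^5*3^2*5^1*167^1*461^1 = 110861280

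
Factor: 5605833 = 3^1*37^1*50503^1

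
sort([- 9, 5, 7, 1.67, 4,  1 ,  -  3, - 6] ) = [ - 9,  -  6, - 3,1 , 1.67,4, 5,7]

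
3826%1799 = 228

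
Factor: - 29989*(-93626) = 2^1*13^2*277^1*29989^1 = 2807750114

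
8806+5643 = 14449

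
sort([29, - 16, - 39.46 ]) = [ - 39.46, - 16, 29 ]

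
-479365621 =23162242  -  502527863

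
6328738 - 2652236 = 3676502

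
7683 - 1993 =5690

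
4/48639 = 4/48639 =0.00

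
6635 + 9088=15723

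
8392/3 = 2797 + 1/3 = 2797.33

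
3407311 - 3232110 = 175201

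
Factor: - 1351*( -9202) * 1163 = 14458302026 = 2^1*7^1*43^1*107^1*193^1*1163^1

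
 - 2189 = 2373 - 4562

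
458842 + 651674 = 1110516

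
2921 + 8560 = 11481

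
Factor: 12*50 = 2^3*3^1*5^2 = 600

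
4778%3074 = 1704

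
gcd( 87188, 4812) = 4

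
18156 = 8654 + 9502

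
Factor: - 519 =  - 3^1 * 173^1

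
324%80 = 4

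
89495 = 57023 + 32472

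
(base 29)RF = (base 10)798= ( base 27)12f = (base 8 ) 1436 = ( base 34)ng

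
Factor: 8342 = 2^1 *43^1 *97^1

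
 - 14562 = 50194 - 64756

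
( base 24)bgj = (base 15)1EE4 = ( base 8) 15123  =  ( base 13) 30B5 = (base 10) 6739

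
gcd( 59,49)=1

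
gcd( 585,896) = 1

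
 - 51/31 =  - 51/31 = - 1.65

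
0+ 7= 7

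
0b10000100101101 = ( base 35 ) 6WN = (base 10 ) 8493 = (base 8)20455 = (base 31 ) 8pu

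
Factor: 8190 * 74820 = 2^3 * 3^3 * 5^2 * 7^1 * 13^1*29^1*43^1 = 612775800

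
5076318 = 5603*906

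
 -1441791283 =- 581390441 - 860400842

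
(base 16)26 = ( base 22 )1G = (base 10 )38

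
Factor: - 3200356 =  - 2^2*800089^1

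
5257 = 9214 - 3957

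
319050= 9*35450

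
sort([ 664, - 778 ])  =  [ - 778, 664 ] 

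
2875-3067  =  -192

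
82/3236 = 41/1618= 0.03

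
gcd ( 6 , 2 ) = 2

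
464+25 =489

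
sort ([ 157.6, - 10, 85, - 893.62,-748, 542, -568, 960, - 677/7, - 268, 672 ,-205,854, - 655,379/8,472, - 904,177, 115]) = [-904, - 893.62, -748,- 655, - 568, - 268 ,-205,-677/7, - 10,379/8, 85,115, 157.6, 177,472,542, 672,854,960 ] 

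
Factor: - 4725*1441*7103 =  - 3^3*5^2 *7^1*11^1*131^1*7103^1 = -48362373675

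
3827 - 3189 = 638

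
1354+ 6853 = 8207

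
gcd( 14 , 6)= 2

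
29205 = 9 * 3245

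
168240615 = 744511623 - 576271008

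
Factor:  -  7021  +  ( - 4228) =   -  7^1*1607^1 = - 11249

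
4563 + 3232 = 7795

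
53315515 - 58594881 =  - 5279366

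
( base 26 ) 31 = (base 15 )54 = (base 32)2F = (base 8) 117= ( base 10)79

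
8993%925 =668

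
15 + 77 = 92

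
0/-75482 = 0/1 = - 0.00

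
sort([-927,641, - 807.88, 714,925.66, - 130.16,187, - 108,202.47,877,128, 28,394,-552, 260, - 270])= [-927, - 807.88, - 552, - 270,-130.16, - 108,  28 , 128, 187, 202.47, 260,394 , 641,714, 877,925.66]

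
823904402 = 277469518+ 546434884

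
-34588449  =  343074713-377663162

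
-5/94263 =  - 5/94263= - 0.00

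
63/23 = 2 + 17/23 = 2.74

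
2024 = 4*506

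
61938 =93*666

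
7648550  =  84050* 91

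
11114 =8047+3067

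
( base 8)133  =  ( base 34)2n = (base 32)2r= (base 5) 331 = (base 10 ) 91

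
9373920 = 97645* 96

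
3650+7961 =11611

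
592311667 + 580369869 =1172681536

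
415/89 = 415/89 = 4.66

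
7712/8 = 964 = 964.00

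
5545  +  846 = 6391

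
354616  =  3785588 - 3430972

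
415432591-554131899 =-138699308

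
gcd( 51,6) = 3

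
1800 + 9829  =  11629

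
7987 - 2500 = 5487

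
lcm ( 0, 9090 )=0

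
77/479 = 77/479 = 0.16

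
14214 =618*23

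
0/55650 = 0 =0.00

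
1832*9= 16488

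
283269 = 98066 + 185203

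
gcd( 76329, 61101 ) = 27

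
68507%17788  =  15143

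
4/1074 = 2/537 = 0.00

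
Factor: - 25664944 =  - 2^4*1604059^1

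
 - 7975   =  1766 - 9741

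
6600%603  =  570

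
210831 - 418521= -207690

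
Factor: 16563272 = 2^3*11^1*37^1*5087^1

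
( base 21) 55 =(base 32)3E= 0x6e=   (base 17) 68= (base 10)110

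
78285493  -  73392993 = 4892500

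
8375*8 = 67000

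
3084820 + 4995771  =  8080591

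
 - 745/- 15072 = 745/15072  =  0.05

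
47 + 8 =55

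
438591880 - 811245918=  - 372654038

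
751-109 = 642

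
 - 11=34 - 45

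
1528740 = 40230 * 38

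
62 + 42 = 104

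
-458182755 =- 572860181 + 114677426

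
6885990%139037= 73177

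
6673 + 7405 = 14078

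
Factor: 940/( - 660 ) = - 47/33 = -  3^(-1) * 11^( - 1)*47^1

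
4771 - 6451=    - 1680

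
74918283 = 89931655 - 15013372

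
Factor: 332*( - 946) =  - 314072 = -2^3*11^1*43^1 *83^1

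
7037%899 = 744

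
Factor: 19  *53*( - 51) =-51357 =- 3^1 * 17^1 * 19^1*  53^1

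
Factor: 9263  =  59^1 * 157^1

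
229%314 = 229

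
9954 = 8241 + 1713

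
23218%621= 241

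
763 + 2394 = 3157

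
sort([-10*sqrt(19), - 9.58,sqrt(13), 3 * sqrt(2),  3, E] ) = [ - 10*sqrt(19 ), - 9.58, E,3,  sqrt( 13), 3*sqrt(2)]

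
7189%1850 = 1639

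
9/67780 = 9/67780 = 0.00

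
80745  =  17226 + 63519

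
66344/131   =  506  +  58/131 = 506.44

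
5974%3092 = 2882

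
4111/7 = 4111/7 = 587.29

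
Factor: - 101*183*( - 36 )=2^2*3^3*61^1*101^1  =  665388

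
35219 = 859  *41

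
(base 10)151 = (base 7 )304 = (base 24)67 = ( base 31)4R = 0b10010111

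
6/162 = 1/27 = 0.04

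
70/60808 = 35/30404 = 0.00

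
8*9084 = 72672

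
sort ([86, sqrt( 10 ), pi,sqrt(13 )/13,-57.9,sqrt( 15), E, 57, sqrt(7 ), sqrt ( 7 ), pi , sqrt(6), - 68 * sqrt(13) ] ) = [-68*sqrt( 13 ) , - 57.9, sqrt(13) /13, sqrt(6 ) , sqrt( 7), sqrt(7 ), E,pi, pi, sqrt(10),sqrt(15), 57,86 ]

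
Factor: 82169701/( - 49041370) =-2^( - 1 ) * 5^ (-1)*7^(-1 ) * 1223^1 * 67187^1*700591^( - 1) 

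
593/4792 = 593/4792= 0.12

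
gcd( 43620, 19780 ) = 20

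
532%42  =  28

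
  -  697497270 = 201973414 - 899470684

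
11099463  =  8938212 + 2161251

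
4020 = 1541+2479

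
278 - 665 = -387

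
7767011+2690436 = 10457447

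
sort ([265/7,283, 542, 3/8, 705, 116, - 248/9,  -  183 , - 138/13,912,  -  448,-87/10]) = [ - 448,- 183, - 248/9, - 138/13, - 87/10,  3/8, 265/7,  116,283, 542, 705,  912]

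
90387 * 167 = 15094629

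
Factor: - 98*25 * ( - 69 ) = 169050 = 2^1*3^1*5^2*7^2*23^1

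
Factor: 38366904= 2^3 * 3^1 * 149^1*10729^1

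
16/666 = 8/333 = 0.02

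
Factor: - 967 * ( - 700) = 676900 =2^2*5^2*7^1*967^1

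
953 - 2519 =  - 1566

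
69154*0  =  0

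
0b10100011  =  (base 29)5i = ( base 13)C7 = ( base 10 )163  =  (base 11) 139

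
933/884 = 933/884 = 1.06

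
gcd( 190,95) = 95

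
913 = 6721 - 5808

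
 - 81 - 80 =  - 161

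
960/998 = 480/499 = 0.96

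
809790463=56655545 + 753134918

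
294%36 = 6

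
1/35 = 1/35  =  0.03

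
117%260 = 117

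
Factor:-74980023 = -3^1 * 19^1 * 23^1 *57193^1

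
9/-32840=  - 1 + 32831/32840 = - 0.00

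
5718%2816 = 86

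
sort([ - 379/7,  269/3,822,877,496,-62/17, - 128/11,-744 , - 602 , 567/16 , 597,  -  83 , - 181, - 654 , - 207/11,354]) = [ - 744, - 654, - 602, - 181, - 83, - 379/7, - 207/11,-128/11, - 62/17, 567/16 , 269/3,354,496,597,822, 877 ]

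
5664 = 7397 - 1733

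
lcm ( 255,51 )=255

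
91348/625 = 91348/625 = 146.16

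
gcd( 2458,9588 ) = 2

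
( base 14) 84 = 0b1110100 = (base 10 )116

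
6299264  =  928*6788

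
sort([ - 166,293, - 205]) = [  -  205, - 166, 293 ] 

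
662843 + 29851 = 692694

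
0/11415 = 0 = 0.00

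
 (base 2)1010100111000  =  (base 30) 612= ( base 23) A64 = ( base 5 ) 133212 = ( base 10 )5432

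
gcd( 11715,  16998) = 3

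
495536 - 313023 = 182513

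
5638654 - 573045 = 5065609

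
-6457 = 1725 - 8182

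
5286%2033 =1220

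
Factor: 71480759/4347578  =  2^( - 1)*7^2*67^1 *269^(- 1)*8081^( - 1) * 21773^1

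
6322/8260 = 3161/4130 = 0.77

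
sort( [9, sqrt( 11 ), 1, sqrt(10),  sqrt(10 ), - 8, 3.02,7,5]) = [ - 8,1,3.02,sqrt(10), sqrt(10), sqrt(11),  5, 7, 9 ]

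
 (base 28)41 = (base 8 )161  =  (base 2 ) 1110001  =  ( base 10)113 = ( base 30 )3N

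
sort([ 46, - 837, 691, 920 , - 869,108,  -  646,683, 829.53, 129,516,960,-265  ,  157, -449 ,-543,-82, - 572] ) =[-869, - 837,- 646,  -  572,  -  543,  -  449, -265, - 82, 46, 108, 129, 157 , 516,683, 691,829.53,920,960 ]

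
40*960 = 38400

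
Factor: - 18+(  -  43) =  - 61^1 =-  61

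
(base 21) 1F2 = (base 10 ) 758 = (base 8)1366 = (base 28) R2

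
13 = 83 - 70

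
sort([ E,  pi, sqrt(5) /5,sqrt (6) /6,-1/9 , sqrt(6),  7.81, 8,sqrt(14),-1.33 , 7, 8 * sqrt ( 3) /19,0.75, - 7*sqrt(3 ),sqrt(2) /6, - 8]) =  [-7*sqrt(3)  ,-8, - 1.33, - 1/9,  sqrt (2) /6, sqrt( 6 ) /6, sqrt( 5) /5,  8*sqrt(3)/19,0.75,sqrt(6),E , pi, sqrt( 14),7,  7.81,8]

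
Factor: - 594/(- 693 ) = 2^1*3^1 * 7^(-1) = 6/7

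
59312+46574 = 105886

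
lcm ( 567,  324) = 2268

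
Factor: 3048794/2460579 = 2^1*3^( - 1 )*7^1*11^ (  -  1 )*173^( - 1)*431^( - 1)*217771^1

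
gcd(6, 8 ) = 2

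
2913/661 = 4+269/661 = 4.41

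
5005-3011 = 1994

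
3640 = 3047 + 593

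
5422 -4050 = 1372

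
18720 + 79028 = 97748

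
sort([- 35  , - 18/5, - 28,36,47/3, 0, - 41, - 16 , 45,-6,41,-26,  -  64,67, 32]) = [ - 64, - 41, - 35,- 28, -26, - 16,  -  6, - 18/5,0  ,  47/3, 32 , 36, 41, 45,67]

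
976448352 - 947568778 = 28879574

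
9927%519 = 66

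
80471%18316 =7207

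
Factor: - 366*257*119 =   -  2^1  *3^1*7^1  *17^1*61^1 *257^1 =- 11193378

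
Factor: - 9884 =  - 2^2*7^1* 353^1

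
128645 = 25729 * 5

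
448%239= 209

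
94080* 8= 752640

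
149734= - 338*( -443)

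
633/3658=633/3658= 0.17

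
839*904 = 758456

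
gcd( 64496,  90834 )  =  2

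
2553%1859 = 694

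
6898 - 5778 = 1120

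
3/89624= 3/89624 = 0.00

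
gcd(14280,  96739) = 1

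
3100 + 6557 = 9657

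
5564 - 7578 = - 2014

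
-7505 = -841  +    -  6664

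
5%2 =1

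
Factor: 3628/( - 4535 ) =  - 4/5 = -2^2*5^( - 1)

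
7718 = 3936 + 3782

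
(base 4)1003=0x43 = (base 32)23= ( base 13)52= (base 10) 67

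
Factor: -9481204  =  - 2^2*2370301^1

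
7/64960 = 1/9280 = 0.00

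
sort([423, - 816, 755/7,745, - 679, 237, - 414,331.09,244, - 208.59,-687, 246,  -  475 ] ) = [ - 816 , - 687,-679, - 475, - 414, - 208.59, 755/7,237, 244,246,331.09,423,745]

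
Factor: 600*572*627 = 215186400 = 2^5*3^2*5^2*11^2*13^1 * 19^1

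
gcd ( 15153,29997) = 3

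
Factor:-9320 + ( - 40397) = -49717 = - 83^1*599^1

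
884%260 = 104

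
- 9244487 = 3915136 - 13159623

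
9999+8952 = 18951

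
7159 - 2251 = 4908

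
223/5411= 223/5411 =0.04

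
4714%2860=1854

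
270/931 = 270/931 = 0.29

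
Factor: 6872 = 2^3*859^1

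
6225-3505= 2720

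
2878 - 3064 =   -  186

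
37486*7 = 262402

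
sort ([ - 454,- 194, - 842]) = [ - 842 , - 454,-194] 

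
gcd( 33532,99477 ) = 1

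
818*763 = 624134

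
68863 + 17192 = 86055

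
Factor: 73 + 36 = 109^1 = 109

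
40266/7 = 5752 + 2/7=5752.29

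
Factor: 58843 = 19^2* 163^1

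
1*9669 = 9669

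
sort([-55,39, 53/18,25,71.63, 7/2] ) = [ - 55,  53/18, 7/2, 25, 39, 71.63]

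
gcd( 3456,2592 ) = 864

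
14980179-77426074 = -62445895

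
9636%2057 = 1408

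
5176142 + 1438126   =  6614268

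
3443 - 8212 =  - 4769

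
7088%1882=1442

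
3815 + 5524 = 9339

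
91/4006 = 91/4006 =0.02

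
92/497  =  92/497  =  0.19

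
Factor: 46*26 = 1196 = 2^2* 13^1*23^1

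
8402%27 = 5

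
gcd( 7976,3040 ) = 8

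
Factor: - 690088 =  - 2^3*7^1*12323^1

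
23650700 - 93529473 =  -69878773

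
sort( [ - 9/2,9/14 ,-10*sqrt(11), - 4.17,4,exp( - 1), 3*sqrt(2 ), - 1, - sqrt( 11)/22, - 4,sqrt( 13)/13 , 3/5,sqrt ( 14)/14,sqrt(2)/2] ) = [-10*sqrt(11), - 9/2, - 4.17, - 4 , - 1,-sqrt(11)/22,sqrt( 14)/14,sqrt(13)/13, exp( - 1), 3/5,9/14, sqrt ( 2)/2,4,3 *sqrt( 2) ] 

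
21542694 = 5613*3838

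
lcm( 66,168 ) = 1848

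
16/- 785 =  - 1 + 769/785 = -0.02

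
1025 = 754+271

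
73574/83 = 886 + 36/83 = 886.43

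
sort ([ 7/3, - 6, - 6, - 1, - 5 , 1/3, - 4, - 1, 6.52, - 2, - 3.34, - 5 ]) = [-6, -6 , - 5, - 5, - 4, - 3.34, - 2, - 1, - 1,  1/3,  7/3, 6.52] 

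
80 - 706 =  - 626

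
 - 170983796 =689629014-860612810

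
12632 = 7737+4895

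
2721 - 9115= - 6394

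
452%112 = 4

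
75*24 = 1800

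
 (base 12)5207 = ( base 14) 3383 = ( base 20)126F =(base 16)22E7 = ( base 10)8935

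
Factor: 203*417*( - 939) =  - 3^2 * 7^1*29^1*139^1*313^1= - 79487289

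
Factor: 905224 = 2^3*113153^1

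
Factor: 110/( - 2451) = -2^1*3^(-1) *5^1 * 11^1 * 19^(  -  1 )*43^( - 1 )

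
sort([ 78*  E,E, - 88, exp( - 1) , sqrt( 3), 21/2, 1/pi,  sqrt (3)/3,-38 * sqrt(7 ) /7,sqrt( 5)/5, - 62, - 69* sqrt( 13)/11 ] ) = [-88 , - 62, - 69 *sqrt( 13)/11 , - 38 * sqrt( 7 )/7,  1/pi, exp( -1) , sqrt(5)/5, sqrt(3)/3 , sqrt ( 3),E,21/2,78*E]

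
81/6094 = 81/6094 = 0.01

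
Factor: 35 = 5^1*7^1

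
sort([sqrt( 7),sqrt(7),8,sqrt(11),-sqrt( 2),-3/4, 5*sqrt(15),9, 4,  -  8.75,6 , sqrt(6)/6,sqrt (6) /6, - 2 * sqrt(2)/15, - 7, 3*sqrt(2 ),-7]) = [ - 8.75, - 7, - 7, - sqrt( 2) ,  -  3/4, - 2*sqrt(2)/15, sqrt( 6 )/6, sqrt( 6) /6 , sqrt(7), sqrt(7), sqrt( 11)  ,  4,3*sqrt(2 ),6, 8,9,5*sqrt ( 15)] 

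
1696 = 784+912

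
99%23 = 7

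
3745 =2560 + 1185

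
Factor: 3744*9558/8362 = 17892576/4181 = 2^5*3^6*13^1*37^( - 1 )*59^1*113^( - 1) 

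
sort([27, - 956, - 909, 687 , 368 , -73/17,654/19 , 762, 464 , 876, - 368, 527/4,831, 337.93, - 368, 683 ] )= [-956,-909 ,-368, - 368, - 73/17, 27 , 654/19, 527/4, 337.93,  368 , 464,683,687,762,831,876 ]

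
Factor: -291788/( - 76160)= 2^( - 5)*5^( - 1)*613^1= 613/160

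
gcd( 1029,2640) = 3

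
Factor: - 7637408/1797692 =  - 2^3*13^(-1 )*31^1*181^(-1)*191^(  -  1 )*7699^1=- 1909352/449423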